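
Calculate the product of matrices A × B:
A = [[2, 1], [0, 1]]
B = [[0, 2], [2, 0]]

Matrix multiplication:
C[0][0] = 2×0 + 1×2 = 2
C[0][1] = 2×2 + 1×0 = 4
C[1][0] = 0×0 + 1×2 = 2
C[1][1] = 0×2 + 1×0 = 0
Result: [[2, 4], [2, 0]]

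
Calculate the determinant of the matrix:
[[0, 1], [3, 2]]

For a 2×2 matrix [[a, b], [c, d]], det = ad - bc
det = (0)(2) - (1)(3) = 0 - 3 = -3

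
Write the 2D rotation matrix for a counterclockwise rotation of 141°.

Rotation matrix formula: [[cos θ, -sin θ], [sin θ, cos θ]]
For θ = 141°:
cos(141°) = -0.7771
sin(141°) = 0.6293
Result: [[-0.7771, -0.6293], [0.6293, -0.7771]]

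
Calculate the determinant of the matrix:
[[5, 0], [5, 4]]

For a 2×2 matrix [[a, b], [c, d]], det = ad - bc
det = (5)(4) - (0)(5) = 20 - 0 = 20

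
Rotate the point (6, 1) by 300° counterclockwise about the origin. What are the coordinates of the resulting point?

Rotation matrix for 300°: [[cos 300°, -sin 300°], [sin 300°, cos 300°]] ≈ [[0.500000, 0.866025], [-0.866025, 0.500000]]
[[0.500000, 0.866025], [-0.866025, 0.500000]] × [6, 1]ᵀ ≈ [3.8660, -4.6962]ᵀ
Result: (3.8660, -4.6962)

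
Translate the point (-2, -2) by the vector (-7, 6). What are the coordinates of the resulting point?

Translation by (-7, 6) (homogeneous matrix [[1, 0, -7], [0, 1, 6], [0, 0, 1]]):
x' = -2 + -7 = -9
y' = -2 + 6 = 4
Result: (-9, 4)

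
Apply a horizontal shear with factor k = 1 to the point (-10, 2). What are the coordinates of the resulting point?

Shear matrix for horizontal shear with factor k = 1:
[[1, 1], [0, 1]]
Result: (-10, 2) → (-8, 2)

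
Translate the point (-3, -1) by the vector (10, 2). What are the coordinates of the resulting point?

Translation by (10, 2) (homogeneous matrix [[1, 0, 10], [0, 1, 2], [0, 0, 1]]):
x' = -3 + 10 = 7
y' = -1 + 2 = 1
Result: (7, 1)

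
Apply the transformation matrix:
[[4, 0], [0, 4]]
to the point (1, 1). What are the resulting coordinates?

Matrix multiplication:
[[4, 0], [0, 4]] × [1, 1]ᵀ
= [(4)(1) + (0)(1), (0)(1) + (4)(1)]ᵀ
= [4, 4]ᵀ
Result: (4, 4)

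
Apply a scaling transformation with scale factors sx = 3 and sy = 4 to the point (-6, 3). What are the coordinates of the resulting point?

Scaling matrix:
[[3, 0], [0, 4]]
Result: (-6 × 3, 3 × 4) = (-18, 12)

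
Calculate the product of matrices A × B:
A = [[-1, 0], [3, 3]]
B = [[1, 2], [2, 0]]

Matrix multiplication:
C[0][0] = -1×1 + 0×2 = -1
C[0][1] = -1×2 + 0×0 = -2
C[1][0] = 3×1 + 3×2 = 9
C[1][1] = 3×2 + 3×0 = 6
Result: [[-1, -2], [9, 6]]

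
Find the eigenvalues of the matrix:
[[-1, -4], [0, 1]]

Characteristic equation: det(A - λI) = 0
λ² - (trace)λ + (det) = 0
trace = -1 + 1 = 0, det = (-1)(1) - (-4)(0) = -1
λ² - (0)λ + (-1) = 0
λ = (0 ± √((0)² - 4·(-1))) / 2 = (0 ± √4) / 2
Solving: λ = -1, 1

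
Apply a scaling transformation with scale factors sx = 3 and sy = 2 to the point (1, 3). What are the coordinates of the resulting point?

Scaling matrix:
[[3, 0], [0, 2]]
Result: (1 × 3, 3 × 2) = (3, 6)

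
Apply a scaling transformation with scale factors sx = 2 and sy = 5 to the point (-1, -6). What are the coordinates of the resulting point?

Scaling matrix:
[[2, 0], [0, 5]]
Result: (-1 × 2, -6 × 5) = (-2, -30)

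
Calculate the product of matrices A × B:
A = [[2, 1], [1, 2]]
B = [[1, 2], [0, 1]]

Matrix multiplication:
C[0][0] = 2×1 + 1×0 = 2
C[0][1] = 2×2 + 1×1 = 5
C[1][0] = 1×1 + 2×0 = 1
C[1][1] = 1×2 + 2×1 = 4
Result: [[2, 5], [1, 4]]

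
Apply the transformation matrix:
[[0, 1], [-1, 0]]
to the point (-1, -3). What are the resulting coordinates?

Matrix multiplication:
[[0, 1], [-1, 0]] × [-1, -3]ᵀ
= [(0)(-1) + (1)(-3), (-1)(-1) + (0)(-3)]ᵀ
= [-3, 1]ᵀ
Result: (-3, 1)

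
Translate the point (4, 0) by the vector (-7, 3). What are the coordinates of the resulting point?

Translation by (-7, 3) (homogeneous matrix [[1, 0, -7], [0, 1, 3], [0, 0, 1]]):
x' = 4 + -7 = -3
y' = 0 + 3 = 3
Result: (-3, 3)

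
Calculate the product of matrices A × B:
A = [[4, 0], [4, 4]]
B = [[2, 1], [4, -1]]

Matrix multiplication:
C[0][0] = 4×2 + 0×4 = 8
C[0][1] = 4×1 + 0×-1 = 4
C[1][0] = 4×2 + 4×4 = 24
C[1][1] = 4×1 + 4×-1 = 0
Result: [[8, 4], [24, 0]]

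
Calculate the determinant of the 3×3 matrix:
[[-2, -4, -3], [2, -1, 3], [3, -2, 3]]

Expansion along first row:
det = -2·det([[-1,3],[-2,3]]) - -4·det([[2,3],[3,3]]) + -3·det([[2,-1],[3,-2]])
    = -2·(-1·3 - 3·-2) - -4·(2·3 - 3·3) + -3·(2·-2 - -1·3)
    = -2·3 - -4·-3 + -3·-1
    = -6 + -12 + 3 = -15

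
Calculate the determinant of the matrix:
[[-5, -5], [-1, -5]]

For a 2×2 matrix [[a, b], [c, d]], det = ad - bc
det = (-5)(-5) - (-5)(-1) = 25 - 5 = 20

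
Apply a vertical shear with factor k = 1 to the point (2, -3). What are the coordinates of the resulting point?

Shear matrix for vertical shear with factor k = 1:
[[1, 0], [1, 1]]
Result: (2, -3) → (2, -1)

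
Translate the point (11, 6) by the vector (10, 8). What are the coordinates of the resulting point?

Translation by (10, 8) (homogeneous matrix [[1, 0, 10], [0, 1, 8], [0, 0, 1]]):
x' = 11 + 10 = 21
y' = 6 + 8 = 14
Result: (21, 14)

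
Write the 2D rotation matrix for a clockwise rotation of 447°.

Rotation matrix formula: [[cos θ, -sin θ], [sin θ, cos θ]]
A clockwise rotation by 447° is equivalent to a counterclockwise rotation by -447°.
For θ = -447°:
cos(-447°) = 0.0523
sin(-447°) = -0.9986
Result: [[0.0523, 0.9986], [-0.9986, 0.0523]]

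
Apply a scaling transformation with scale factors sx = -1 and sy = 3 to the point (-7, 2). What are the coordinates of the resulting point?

Scaling matrix:
[[-1, 0], [0, 3]]
Result: (-7 × -1, 2 × 3) = (7, 6)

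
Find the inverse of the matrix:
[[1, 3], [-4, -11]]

For [[a,b],[c,d]], inverse = (1/det)·[[d,-b],[-c,a]]
det = (1)(-11) - (3)(-4) = -11 - -12 = 1
Inverse = [[-11, -3], [4, 1]]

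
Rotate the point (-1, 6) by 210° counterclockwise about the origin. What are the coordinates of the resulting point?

Rotation matrix for 210°: [[cos 210°, -sin 210°], [sin 210°, cos 210°]] ≈ [[-0.866025, 0.500000], [-0.500000, -0.866025]]
[[-0.866025, 0.500000], [-0.500000, -0.866025]] × [-1, 6]ᵀ ≈ [3.8660, -4.6962]ᵀ
Result: (3.8660, -4.6962)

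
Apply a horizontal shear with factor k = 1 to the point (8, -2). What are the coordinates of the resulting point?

Shear matrix for horizontal shear with factor k = 1:
[[1, 1], [0, 1]]
Result: (8, -2) → (6, -2)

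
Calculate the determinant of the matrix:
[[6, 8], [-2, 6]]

For a 2×2 matrix [[a, b], [c, d]], det = ad - bc
det = (6)(6) - (8)(-2) = 36 - -16 = 52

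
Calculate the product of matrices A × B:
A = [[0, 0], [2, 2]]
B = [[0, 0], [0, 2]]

Matrix multiplication:
C[0][0] = 0×0 + 0×0 = 0
C[0][1] = 0×0 + 0×2 = 0
C[1][0] = 2×0 + 2×0 = 0
C[1][1] = 2×0 + 2×2 = 4
Result: [[0, 0], [0, 4]]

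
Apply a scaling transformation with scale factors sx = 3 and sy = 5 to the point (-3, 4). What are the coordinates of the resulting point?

Scaling matrix:
[[3, 0], [0, 5]]
Result: (-3 × 3, 4 × 5) = (-9, 20)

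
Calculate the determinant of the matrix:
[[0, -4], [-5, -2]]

For a 2×2 matrix [[a, b], [c, d]], det = ad - bc
det = (0)(-2) - (-4)(-5) = 0 - 20 = -20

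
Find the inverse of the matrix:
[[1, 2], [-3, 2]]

For [[a,b],[c,d]], inverse = (1/det)·[[d,-b],[-c,a]]
det = (1)(2) - (2)(-3) = 2 - -6 = 8
Inverse = (1/8)·[[2, -2], [3, 1]]
= [[1/4, -1/4], [3/8, 1/8]]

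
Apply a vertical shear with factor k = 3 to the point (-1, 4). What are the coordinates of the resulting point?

Shear matrix for vertical shear with factor k = 3:
[[1, 0], [3, 1]]
Result: (-1, 4) → (-1, 1)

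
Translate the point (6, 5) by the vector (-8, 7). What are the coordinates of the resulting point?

Translation by (-8, 7) (homogeneous matrix [[1, 0, -8], [0, 1, 7], [0, 0, 1]]):
x' = 6 + -8 = -2
y' = 5 + 7 = 12
Result: (-2, 12)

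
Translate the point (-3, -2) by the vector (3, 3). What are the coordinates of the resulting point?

Translation by (3, 3) (homogeneous matrix [[1, 0, 3], [0, 1, 3], [0, 0, 1]]):
x' = -3 + 3 = 0
y' = -2 + 3 = 1
Result: (0, 1)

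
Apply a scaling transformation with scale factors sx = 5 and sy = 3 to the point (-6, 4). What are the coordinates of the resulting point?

Scaling matrix:
[[5, 0], [0, 3]]
Result: (-6 × 5, 4 × 3) = (-30, 12)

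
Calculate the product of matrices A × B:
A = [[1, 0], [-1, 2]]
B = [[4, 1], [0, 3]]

Matrix multiplication:
C[0][0] = 1×4 + 0×0 = 4
C[0][1] = 1×1 + 0×3 = 1
C[1][0] = -1×4 + 2×0 = -4
C[1][1] = -1×1 + 2×3 = 5
Result: [[4, 1], [-4, 5]]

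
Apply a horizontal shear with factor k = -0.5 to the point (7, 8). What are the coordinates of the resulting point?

Shear matrix for horizontal shear with factor k = -0.5:
[[1, -0.50], [0, 1]]
Result: (7, 8) → (3, 8)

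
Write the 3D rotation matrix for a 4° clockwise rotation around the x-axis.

Rotation matrix for clockwise 4° around x-axis:
A clockwise rotation by 4° is a counterclockwise rotation by -4°.
cos(-4°) = 0.9976, sin(-4°) = -0.0698
Result: [[1, 0, 0], [0, 0.9976, 0.0698], [0, -0.0698, 0.9976]]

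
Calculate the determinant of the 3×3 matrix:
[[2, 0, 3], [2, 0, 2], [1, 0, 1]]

Expansion along first row:
det = 2·det([[0,2],[0,1]]) - 0·det([[2,2],[1,1]]) + 3·det([[2,0],[1,0]])
    = 2·(0·1 - 2·0) - 0·(2·1 - 2·1) + 3·(2·0 - 0·1)
    = 2·0 - 0·0 + 3·0
    = 0 + 0 + 0 = 0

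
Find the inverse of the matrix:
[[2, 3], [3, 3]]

For [[a,b],[c,d]], inverse = (1/det)·[[d,-b],[-c,a]]
det = (2)(3) - (3)(3) = 6 - 9 = -3
Inverse = (1/-3)·[[3, -3], [-3, 2]]
= [[-1, 1], [1, -2/3]]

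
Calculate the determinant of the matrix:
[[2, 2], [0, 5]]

For a 2×2 matrix [[a, b], [c, d]], det = ad - bc
det = (2)(5) - (2)(0) = 10 - 0 = 10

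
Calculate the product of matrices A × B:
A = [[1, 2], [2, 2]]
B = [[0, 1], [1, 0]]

Matrix multiplication:
C[0][0] = 1×0 + 2×1 = 2
C[0][1] = 1×1 + 2×0 = 1
C[1][0] = 2×0 + 2×1 = 2
C[1][1] = 2×1 + 2×0 = 2
Result: [[2, 1], [2, 2]]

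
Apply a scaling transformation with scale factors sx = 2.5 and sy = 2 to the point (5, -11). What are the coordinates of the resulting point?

Scaling matrix:
[[2.50, 0], [0, 2]]
Result: (5 × 2.5, -11 × 2) = (12.5, -22)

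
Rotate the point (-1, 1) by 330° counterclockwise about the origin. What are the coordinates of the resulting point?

Rotation matrix for 330°: [[cos 330°, -sin 330°], [sin 330°, cos 330°]] ≈ [[0.866025, 0.500000], [-0.500000, 0.866025]]
[[0.866025, 0.500000], [-0.500000, 0.866025]] × [-1, 1]ᵀ ≈ [-0.3660, 1.3660]ᵀ
Result: (-0.3660, 1.3660)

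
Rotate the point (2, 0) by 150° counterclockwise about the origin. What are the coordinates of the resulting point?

Rotation matrix for 150°: [[cos 150°, -sin 150°], [sin 150°, cos 150°]] ≈ [[-0.866025, -0.500000], [0.500000, -0.866025]]
[[-0.866025, -0.500000], [0.500000, -0.866025]] × [2, 0]ᵀ ≈ [-1.7321, 1]ᵀ
Result: (-1.7321, 1)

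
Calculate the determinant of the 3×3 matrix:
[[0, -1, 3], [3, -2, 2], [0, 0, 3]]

Expansion along first row:
det = 0·det([[-2,2],[0,3]]) - -1·det([[3,2],[0,3]]) + 3·det([[3,-2],[0,0]])
    = 0·(-2·3 - 2·0) - -1·(3·3 - 2·0) + 3·(3·0 - -2·0)
    = 0·-6 - -1·9 + 3·0
    = 0 + 9 + 0 = 9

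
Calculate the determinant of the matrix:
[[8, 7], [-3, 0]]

For a 2×2 matrix [[a, b], [c, d]], det = ad - bc
det = (8)(0) - (7)(-3) = 0 - -21 = 21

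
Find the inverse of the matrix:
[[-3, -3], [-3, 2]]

For [[a,b],[c,d]], inverse = (1/det)·[[d,-b],[-c,a]]
det = (-3)(2) - (-3)(-3) = -6 - 9 = -15
Inverse = (1/-15)·[[2, 3], [3, -3]]
= [[-2/15, -1/5], [-1/5, 1/5]]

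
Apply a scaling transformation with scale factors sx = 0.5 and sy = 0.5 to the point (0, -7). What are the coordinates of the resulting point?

Scaling matrix:
[[0.50, 0], [0, 0.50]]
Result: (0 × 0.5, -7 × 0.5) = (0, -3.5)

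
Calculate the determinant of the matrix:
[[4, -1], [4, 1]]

For a 2×2 matrix [[a, b], [c, d]], det = ad - bc
det = (4)(1) - (-1)(4) = 4 - -4 = 8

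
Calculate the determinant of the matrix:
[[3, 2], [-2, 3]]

For a 2×2 matrix [[a, b], [c, d]], det = ad - bc
det = (3)(3) - (2)(-2) = 9 - -4 = 13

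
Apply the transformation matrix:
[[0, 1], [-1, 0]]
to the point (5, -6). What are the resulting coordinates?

Matrix multiplication:
[[0, 1], [-1, 0]] × [5, -6]ᵀ
= [(0)(5) + (1)(-6), (-1)(5) + (0)(-6)]ᵀ
= [-6, -5]ᵀ
Result: (-6, -5)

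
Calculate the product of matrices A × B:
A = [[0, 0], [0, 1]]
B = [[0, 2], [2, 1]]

Matrix multiplication:
C[0][0] = 0×0 + 0×2 = 0
C[0][1] = 0×2 + 0×1 = 0
C[1][0] = 0×0 + 1×2 = 2
C[1][1] = 0×2 + 1×1 = 1
Result: [[0, 0], [2, 1]]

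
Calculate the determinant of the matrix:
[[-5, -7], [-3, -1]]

For a 2×2 matrix [[a, b], [c, d]], det = ad - bc
det = (-5)(-1) - (-7)(-3) = 5 - 21 = -16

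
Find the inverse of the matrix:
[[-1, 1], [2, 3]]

For [[a,b],[c,d]], inverse = (1/det)·[[d,-b],[-c,a]]
det = (-1)(3) - (1)(2) = -3 - 2 = -5
Inverse = (1/-5)·[[3, -1], [-2, -1]]
= [[-3/5, 1/5], [2/5, 1/5]]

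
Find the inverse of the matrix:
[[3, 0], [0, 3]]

For [[a,b],[c,d]], inverse = (1/det)·[[d,-b],[-c,a]]
det = (3)(3) - (0)(0) = 9 - 0 = 9
Inverse = (1/9)·[[3, 0], [0, 3]]
= [[1/3, 0], [0, 1/3]]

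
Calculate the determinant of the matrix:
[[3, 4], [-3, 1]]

For a 2×2 matrix [[a, b], [c, d]], det = ad - bc
det = (3)(1) - (4)(-3) = 3 - -12 = 15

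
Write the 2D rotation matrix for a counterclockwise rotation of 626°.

Rotation matrix formula: [[cos θ, -sin θ], [sin θ, cos θ]]
For θ = 626°:
cos(626°) = -0.0698
sin(626°) = -0.9976
Result: [[-0.0698, 0.9976], [-0.9976, -0.0698]]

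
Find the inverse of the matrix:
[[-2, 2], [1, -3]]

For [[a,b],[c,d]], inverse = (1/det)·[[d,-b],[-c,a]]
det = (-2)(-3) - (2)(1) = 6 - 2 = 4
Inverse = (1/4)·[[-3, -2], [-1, -2]]
= [[-3/4, -1/2], [-1/4, -1/2]]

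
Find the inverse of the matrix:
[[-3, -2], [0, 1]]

For [[a,b],[c,d]], inverse = (1/det)·[[d,-b],[-c,a]]
det = (-3)(1) - (-2)(0) = -3 - 0 = -3
Inverse = (1/-3)·[[1, 2], [0, -3]]
= [[-1/3, -2/3], [0, 1]]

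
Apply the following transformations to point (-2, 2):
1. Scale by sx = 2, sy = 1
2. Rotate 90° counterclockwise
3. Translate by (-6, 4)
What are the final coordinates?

Step 1: Scale → (-4, 2)
Step 2: Rotate 90° → (-2, -4)
Step 3: Translate → (-8, 0)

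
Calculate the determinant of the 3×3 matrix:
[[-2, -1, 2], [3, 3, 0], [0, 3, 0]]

Expansion along first row:
det = -2·det([[3,0],[3,0]]) - -1·det([[3,0],[0,0]]) + 2·det([[3,3],[0,3]])
    = -2·(3·0 - 0·3) - -1·(3·0 - 0·0) + 2·(3·3 - 3·0)
    = -2·0 - -1·0 + 2·9
    = 0 + 0 + 18 = 18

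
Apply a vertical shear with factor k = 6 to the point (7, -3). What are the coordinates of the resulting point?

Shear matrix for vertical shear with factor k = 6:
[[1, 0], [6, 1]]
Result: (7, -3) → (7, 39)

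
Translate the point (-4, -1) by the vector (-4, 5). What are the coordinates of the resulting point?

Translation by (-4, 5) (homogeneous matrix [[1, 0, -4], [0, 1, 5], [0, 0, 1]]):
x' = -4 + -4 = -8
y' = -1 + 5 = 4
Result: (-8, 4)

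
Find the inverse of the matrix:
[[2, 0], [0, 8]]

For [[a,b],[c,d]], inverse = (1/det)·[[d,-b],[-c,a]]
det = (2)(8) - (0)(0) = 16 - 0 = 16
Inverse = (1/16)·[[8, 0], [0, 2]]
= [[1/2, 0], [0, 1/8]]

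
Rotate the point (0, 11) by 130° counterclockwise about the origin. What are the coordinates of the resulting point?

Rotation matrix for 130°: [[cos 130°, -sin 130°], [sin 130°, cos 130°]] ≈ [[-0.642788, -0.766044], [0.766044, -0.642788]]
[[-0.642788, -0.766044], [0.766044, -0.642788]] × [0, 11]ᵀ ≈ [-8.4265, -7.0707]ᵀ
Result: (-8.4265, -7.0707)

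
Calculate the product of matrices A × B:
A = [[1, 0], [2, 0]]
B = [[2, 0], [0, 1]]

Matrix multiplication:
C[0][0] = 1×2 + 0×0 = 2
C[0][1] = 1×0 + 0×1 = 0
C[1][0] = 2×2 + 0×0 = 4
C[1][1] = 2×0 + 0×1 = 0
Result: [[2, 0], [4, 0]]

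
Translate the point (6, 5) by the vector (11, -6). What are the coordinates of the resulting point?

Translation by (11, -6) (homogeneous matrix [[1, 0, 11], [0, 1, -6], [0, 0, 1]]):
x' = 6 + 11 = 17
y' = 5 + -6 = -1
Result: (17, -1)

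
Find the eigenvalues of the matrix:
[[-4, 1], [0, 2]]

Characteristic equation: det(A - λI) = 0
λ² - (trace)λ + (det) = 0
trace = -4 + 2 = -2, det = (-4)(2) - (1)(0) = -8
λ² - (-2)λ + (-8) = 0
λ = (-2 ± √((-2)² - 4·(-8))) / 2 = (-2 ± √36) / 2
Solving: λ = -4, 2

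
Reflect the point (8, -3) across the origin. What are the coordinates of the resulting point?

Reflection across origin: (8, -3) → (-8, 3)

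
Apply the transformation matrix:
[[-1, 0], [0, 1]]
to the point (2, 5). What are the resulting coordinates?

Matrix multiplication:
[[-1, 0], [0, 1]] × [2, 5]ᵀ
= [(-1)(2) + (0)(5), (0)(2) + (1)(5)]ᵀ
= [-2, 5]ᵀ
Result: (-2, 5)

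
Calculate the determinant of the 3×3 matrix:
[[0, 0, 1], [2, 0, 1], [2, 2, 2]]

Expansion along first row:
det = 0·det([[0,1],[2,2]]) - 0·det([[2,1],[2,2]]) + 1·det([[2,0],[2,2]])
    = 0·(0·2 - 1·2) - 0·(2·2 - 1·2) + 1·(2·2 - 0·2)
    = 0·-2 - 0·2 + 1·4
    = 0 + 0 + 4 = 4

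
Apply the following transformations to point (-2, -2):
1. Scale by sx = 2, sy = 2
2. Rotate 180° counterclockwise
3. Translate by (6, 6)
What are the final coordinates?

Step 1: Scale → (-4, -4)
Step 2: Rotate 180° → (4, 4)
Step 3: Translate → (10, 10)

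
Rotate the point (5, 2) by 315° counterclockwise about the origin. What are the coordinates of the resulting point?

Rotation matrix for 315°: [[cos 315°, -sin 315°], [sin 315°, cos 315°]] ≈ [[0.707107, 0.707107], [-0.707107, 0.707107]]
[[0.707107, 0.707107], [-0.707107, 0.707107]] × [5, 2]ᵀ ≈ [4.9497, -2.1213]ᵀ
Result: (4.9497, -2.1213)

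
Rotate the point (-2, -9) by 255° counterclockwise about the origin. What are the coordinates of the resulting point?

Rotation matrix for 255°: [[cos 255°, -sin 255°], [sin 255°, cos 255°]] ≈ [[-0.258819, 0.965926], [-0.965926, -0.258819]]
[[-0.258819, 0.965926], [-0.965926, -0.258819]] × [-2, -9]ᵀ ≈ [-8.1757, 4.2612]ᵀ
Result: (-8.1757, 4.2612)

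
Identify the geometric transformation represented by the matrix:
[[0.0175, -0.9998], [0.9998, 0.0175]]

This matrix represents: rotation by 89° counterclockwise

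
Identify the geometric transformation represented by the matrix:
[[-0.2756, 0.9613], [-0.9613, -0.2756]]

This matrix represents: rotation by 254° counterclockwise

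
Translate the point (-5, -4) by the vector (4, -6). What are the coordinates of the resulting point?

Translation by (4, -6) (homogeneous matrix [[1, 0, 4], [0, 1, -6], [0, 0, 1]]):
x' = -5 + 4 = -1
y' = -4 + -6 = -10
Result: (-1, -10)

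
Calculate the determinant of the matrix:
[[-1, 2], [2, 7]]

For a 2×2 matrix [[a, b], [c, d]], det = ad - bc
det = (-1)(7) - (2)(2) = -7 - 4 = -11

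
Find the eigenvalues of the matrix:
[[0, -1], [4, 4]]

Characteristic equation: det(A - λI) = 0
λ² - (trace)λ + (det) = 0
trace = 0 + 4 = 4, det = (0)(4) - (-1)(4) = 4
λ² - (4)λ + (4) = 0
λ = (4 ± √((4)² - 4·(4))) / 2 = (4 ± √0) / 2
Solving: λ = 2, 2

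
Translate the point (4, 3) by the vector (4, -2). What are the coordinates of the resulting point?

Translation by (4, -2) (homogeneous matrix [[1, 0, 4], [0, 1, -2], [0, 0, 1]]):
x' = 4 + 4 = 8
y' = 3 + -2 = 1
Result: (8, 1)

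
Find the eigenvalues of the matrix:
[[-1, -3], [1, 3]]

Characteristic equation: det(A - λI) = 0
λ² - (trace)λ + (det) = 0
trace = -1 + 3 = 2, det = (-1)(3) - (-3)(1) = 0
λ² - (2)λ + (0) = 0
λ = (2 ± √((2)² - 4·(0))) / 2 = (2 ± √4) / 2
Solving: λ = 0, 2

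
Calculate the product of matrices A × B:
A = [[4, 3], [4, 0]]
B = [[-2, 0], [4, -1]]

Matrix multiplication:
C[0][0] = 4×-2 + 3×4 = 4
C[0][1] = 4×0 + 3×-1 = -3
C[1][0] = 4×-2 + 0×4 = -8
C[1][1] = 4×0 + 0×-1 = 0
Result: [[4, -3], [-8, 0]]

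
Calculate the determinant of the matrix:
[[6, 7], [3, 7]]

For a 2×2 matrix [[a, b], [c, d]], det = ad - bc
det = (6)(7) - (7)(3) = 42 - 21 = 21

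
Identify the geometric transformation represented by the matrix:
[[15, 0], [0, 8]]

This matrix represents: non-uniform scaling by sx = 15, sy = 8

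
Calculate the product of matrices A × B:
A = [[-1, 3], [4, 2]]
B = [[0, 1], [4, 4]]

Matrix multiplication:
C[0][0] = -1×0 + 3×4 = 12
C[0][1] = -1×1 + 3×4 = 11
C[1][0] = 4×0 + 2×4 = 8
C[1][1] = 4×1 + 2×4 = 12
Result: [[12, 11], [8, 12]]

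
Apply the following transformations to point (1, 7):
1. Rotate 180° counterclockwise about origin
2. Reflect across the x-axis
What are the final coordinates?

Step 1: Rotate 180° → (-1, -7)
Step 2: Reflect across x-axis → (-1, 7)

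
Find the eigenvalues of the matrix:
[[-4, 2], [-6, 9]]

Characteristic equation: det(A - λI) = 0
λ² - (trace)λ + (det) = 0
trace = -4 + 9 = 5, det = (-4)(9) - (2)(-6) = -24
λ² - (5)λ + (-24) = 0
λ = (5 ± √((5)² - 4·(-24))) / 2 = (5 ± √121) / 2
Solving: λ = -3, 8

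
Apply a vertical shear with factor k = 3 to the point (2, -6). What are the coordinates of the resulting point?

Shear matrix for vertical shear with factor k = 3:
[[1, 0], [3, 1]]
Result: (2, -6) → (2, 0)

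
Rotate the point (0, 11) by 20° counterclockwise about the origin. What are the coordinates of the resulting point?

Rotation matrix for 20°: [[cos 20°, -sin 20°], [sin 20°, cos 20°]] ≈ [[0.939693, -0.342020], [0.342020, 0.939693]]
[[0.939693, -0.342020], [0.342020, 0.939693]] × [0, 11]ᵀ ≈ [-3.7622, 10.3366]ᵀ
Result: (-3.7622, 10.3366)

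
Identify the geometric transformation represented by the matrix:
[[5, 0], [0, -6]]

This matrix represents: non-uniform scaling by sx = 5, sy = -6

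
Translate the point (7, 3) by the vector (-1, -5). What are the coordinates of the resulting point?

Translation by (-1, -5) (homogeneous matrix [[1, 0, -1], [0, 1, -5], [0, 0, 1]]):
x' = 7 + -1 = 6
y' = 3 + -5 = -2
Result: (6, -2)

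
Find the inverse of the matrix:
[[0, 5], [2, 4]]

For [[a,b],[c,d]], inverse = (1/det)·[[d,-b],[-c,a]]
det = (0)(4) - (5)(2) = 0 - 10 = -10
Inverse = (1/-10)·[[4, -5], [-2, 0]]
= [[-2/5, 1/2], [1/5, 0]]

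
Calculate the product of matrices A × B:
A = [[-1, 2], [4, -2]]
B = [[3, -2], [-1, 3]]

Matrix multiplication:
C[0][0] = -1×3 + 2×-1 = -5
C[0][1] = -1×-2 + 2×3 = 8
C[1][0] = 4×3 + -2×-1 = 14
C[1][1] = 4×-2 + -2×3 = -14
Result: [[-5, 8], [14, -14]]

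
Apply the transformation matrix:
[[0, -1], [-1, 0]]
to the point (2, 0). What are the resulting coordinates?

Matrix multiplication:
[[0, -1], [-1, 0]] × [2, 0]ᵀ
= [(0)(2) + (-1)(0), (-1)(2) + (0)(0)]ᵀ
= [0, -2]ᵀ
Result: (0, -2)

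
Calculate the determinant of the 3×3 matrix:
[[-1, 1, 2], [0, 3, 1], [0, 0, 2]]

Expansion along first row:
det = -1·det([[3,1],[0,2]]) - 1·det([[0,1],[0,2]]) + 2·det([[0,3],[0,0]])
    = -1·(3·2 - 1·0) - 1·(0·2 - 1·0) + 2·(0·0 - 3·0)
    = -1·6 - 1·0 + 2·0
    = -6 + 0 + 0 = -6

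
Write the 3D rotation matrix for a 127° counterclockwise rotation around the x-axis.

Rotation matrix for counterclockwise 127° around x-axis:
cos(127°) = -0.6018, sin(127°) = 0.7986
Result: [[1, 0, 0], [0, -0.6018, -0.7986], [0, 0.7986, -0.6018]]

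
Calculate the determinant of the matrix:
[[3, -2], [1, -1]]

For a 2×2 matrix [[a, b], [c, d]], det = ad - bc
det = (3)(-1) - (-2)(1) = -3 - -2 = -1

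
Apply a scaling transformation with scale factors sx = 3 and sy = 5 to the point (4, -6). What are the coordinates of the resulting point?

Scaling matrix:
[[3, 0], [0, 5]]
Result: (4 × 3, -6 × 5) = (12, -30)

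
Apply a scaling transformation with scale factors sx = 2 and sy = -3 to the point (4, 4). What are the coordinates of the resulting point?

Scaling matrix:
[[2, 0], [0, -3]]
Result: (4 × 2, 4 × -3) = (8, -12)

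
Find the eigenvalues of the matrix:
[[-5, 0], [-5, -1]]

Characteristic equation: det(A - λI) = 0
λ² - (trace)λ + (det) = 0
trace = -5 + -1 = -6, det = (-5)(-1) - (0)(-5) = 5
λ² - (-6)λ + (5) = 0
λ = (-6 ± √((-6)² - 4·(5))) / 2 = (-6 ± √16) / 2
Solving: λ = -5, -1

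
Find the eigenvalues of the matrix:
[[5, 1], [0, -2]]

Characteristic equation: det(A - λI) = 0
λ² - (trace)λ + (det) = 0
trace = 5 + -2 = 3, det = (5)(-2) - (1)(0) = -10
λ² - (3)λ + (-10) = 0
λ = (3 ± √((3)² - 4·(-10))) / 2 = (3 ± √49) / 2
Solving: λ = -2, 5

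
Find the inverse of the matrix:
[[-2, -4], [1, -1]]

For [[a,b],[c,d]], inverse = (1/det)·[[d,-b],[-c,a]]
det = (-2)(-1) - (-4)(1) = 2 - -4 = 6
Inverse = (1/6)·[[-1, 4], [-1, -2]]
= [[-1/6, 2/3], [-1/6, -1/3]]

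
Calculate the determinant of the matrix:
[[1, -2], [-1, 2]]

For a 2×2 matrix [[a, b], [c, d]], det = ad - bc
det = (1)(2) - (-2)(-1) = 2 - 2 = 0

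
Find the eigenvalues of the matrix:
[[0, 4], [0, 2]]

Characteristic equation: det(A - λI) = 0
λ² - (trace)λ + (det) = 0
trace = 0 + 2 = 2, det = (0)(2) - (4)(0) = 0
λ² - (2)λ + (0) = 0
λ = (2 ± √((2)² - 4·(0))) / 2 = (2 ± √4) / 2
Solving: λ = 0, 2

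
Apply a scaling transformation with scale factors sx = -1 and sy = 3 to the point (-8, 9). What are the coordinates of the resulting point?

Scaling matrix:
[[-1, 0], [0, 3]]
Result: (-8 × -1, 9 × 3) = (8, 27)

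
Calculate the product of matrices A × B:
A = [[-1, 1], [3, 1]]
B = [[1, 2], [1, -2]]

Matrix multiplication:
C[0][0] = -1×1 + 1×1 = 0
C[0][1] = -1×2 + 1×-2 = -4
C[1][0] = 3×1 + 1×1 = 4
C[1][1] = 3×2 + 1×-2 = 4
Result: [[0, -4], [4, 4]]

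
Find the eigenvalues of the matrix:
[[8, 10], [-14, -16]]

Characteristic equation: det(A - λI) = 0
λ² - (trace)λ + (det) = 0
trace = 8 + -16 = -8, det = (8)(-16) - (10)(-14) = 12
λ² - (-8)λ + (12) = 0
λ = (-8 ± √((-8)² - 4·(12))) / 2 = (-8 ± √16) / 2
Solving: λ = -6, -2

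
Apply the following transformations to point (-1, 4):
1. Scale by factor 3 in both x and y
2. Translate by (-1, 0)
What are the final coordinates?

Step 1: Scale (-1, 4) by 3 → (-3, 12)
Step 2: Translate by (-1, 0) → (-4, 12)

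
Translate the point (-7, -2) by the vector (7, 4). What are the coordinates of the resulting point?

Translation by (7, 4) (homogeneous matrix [[1, 0, 7], [0, 1, 4], [0, 0, 1]]):
x' = -7 + 7 = 0
y' = -2 + 4 = 2
Result: (0, 2)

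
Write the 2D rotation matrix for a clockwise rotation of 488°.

Rotation matrix formula: [[cos θ, -sin θ], [sin θ, cos θ]]
A clockwise rotation by 488° is equivalent to a counterclockwise rotation by -488°.
For θ = -488°:
cos(-488°) = -0.6157
sin(-488°) = -0.7880
Result: [[-0.6157, 0.7880], [-0.7880, -0.6157]]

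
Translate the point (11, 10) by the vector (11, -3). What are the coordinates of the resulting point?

Translation by (11, -3) (homogeneous matrix [[1, 0, 11], [0, 1, -3], [0, 0, 1]]):
x' = 11 + 11 = 22
y' = 10 + -3 = 7
Result: (22, 7)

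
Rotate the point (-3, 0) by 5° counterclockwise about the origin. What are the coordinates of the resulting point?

Rotation matrix for 5°: [[cos 5°, -sin 5°], [sin 5°, cos 5°]] ≈ [[0.996195, -0.087156], [0.087156, 0.996195]]
[[0.996195, -0.087156], [0.087156, 0.996195]] × [-3, 0]ᵀ ≈ [-2.9886, -0.2615]ᵀ
Result: (-2.9886, -0.2615)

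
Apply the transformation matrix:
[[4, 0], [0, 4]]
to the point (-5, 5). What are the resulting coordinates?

Matrix multiplication:
[[4, 0], [0, 4]] × [-5, 5]ᵀ
= [(4)(-5) + (0)(5), (0)(-5) + (4)(5)]ᵀ
= [-20, 20]ᵀ
Result: (-20, 20)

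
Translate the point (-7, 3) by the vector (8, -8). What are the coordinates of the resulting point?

Translation by (8, -8) (homogeneous matrix [[1, 0, 8], [0, 1, -8], [0, 0, 1]]):
x' = -7 + 8 = 1
y' = 3 + -8 = -5
Result: (1, -5)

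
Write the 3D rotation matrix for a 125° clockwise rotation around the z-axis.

Rotation matrix for clockwise 125° around z-axis:
A clockwise rotation by 125° is a counterclockwise rotation by -125°.
cos(-125°) = -0.5736, sin(-125°) = -0.8192
Result: [[-0.5736, 0.8192, 0], [-0.8192, -0.5736, 0], [0, 0, 1]]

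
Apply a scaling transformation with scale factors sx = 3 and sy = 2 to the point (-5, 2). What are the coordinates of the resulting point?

Scaling matrix:
[[3, 0], [0, 2]]
Result: (-5 × 3, 2 × 2) = (-15, 4)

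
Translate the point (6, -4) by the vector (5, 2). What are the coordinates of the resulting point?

Translation by (5, 2) (homogeneous matrix [[1, 0, 5], [0, 1, 2], [0, 0, 1]]):
x' = 6 + 5 = 11
y' = -4 + 2 = -2
Result: (11, -2)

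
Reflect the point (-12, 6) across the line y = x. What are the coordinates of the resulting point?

Reflection across line y = x: (-12, 6) → (6, -12)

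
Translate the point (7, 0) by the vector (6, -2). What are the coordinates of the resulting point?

Translation by (6, -2) (homogeneous matrix [[1, 0, 6], [0, 1, -2], [0, 0, 1]]):
x' = 7 + 6 = 13
y' = 0 + -2 = -2
Result: (13, -2)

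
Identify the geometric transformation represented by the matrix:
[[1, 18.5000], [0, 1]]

This matrix represents: horizontal shear with factor 18.5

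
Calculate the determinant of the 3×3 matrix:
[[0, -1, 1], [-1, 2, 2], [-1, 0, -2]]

Expansion along first row:
det = 0·det([[2,2],[0,-2]]) - -1·det([[-1,2],[-1,-2]]) + 1·det([[-1,2],[-1,0]])
    = 0·(2·-2 - 2·0) - -1·(-1·-2 - 2·-1) + 1·(-1·0 - 2·-1)
    = 0·-4 - -1·4 + 1·2
    = 0 + 4 + 2 = 6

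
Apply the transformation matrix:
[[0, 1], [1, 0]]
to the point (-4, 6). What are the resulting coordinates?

Matrix multiplication:
[[0, 1], [1, 0]] × [-4, 6]ᵀ
= [(0)(-4) + (1)(6), (1)(-4) + (0)(6)]ᵀ
= [6, -4]ᵀ
Result: (6, -4)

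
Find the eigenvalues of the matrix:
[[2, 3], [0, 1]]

Characteristic equation: det(A - λI) = 0
λ² - (trace)λ + (det) = 0
trace = 2 + 1 = 3, det = (2)(1) - (3)(0) = 2
λ² - (3)λ + (2) = 0
λ = (3 ± √((3)² - 4·(2))) / 2 = (3 ± √1) / 2
Solving: λ = 1, 2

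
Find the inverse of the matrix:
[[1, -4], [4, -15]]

For [[a,b],[c,d]], inverse = (1/det)·[[d,-b],[-c,a]]
det = (1)(-15) - (-4)(4) = -15 - -16 = 1
Inverse = [[-15, 4], [-4, 1]]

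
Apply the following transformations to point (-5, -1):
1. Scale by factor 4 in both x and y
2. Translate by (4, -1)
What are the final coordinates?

Step 1: Scale (-5, -1) by 4 → (-20, -4)
Step 2: Translate by (4, -1) → (-16, -5)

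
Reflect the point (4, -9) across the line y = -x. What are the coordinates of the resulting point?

Reflection across line y = -x: (4, -9) → (9, -4)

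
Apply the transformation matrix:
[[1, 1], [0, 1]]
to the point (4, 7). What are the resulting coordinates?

Matrix multiplication:
[[1, 1], [0, 1]] × [4, 7]ᵀ
= [(1)(4) + (1)(7), (0)(4) + (1)(7)]ᵀ
= [11, 7]ᵀ
Result: (11, 7)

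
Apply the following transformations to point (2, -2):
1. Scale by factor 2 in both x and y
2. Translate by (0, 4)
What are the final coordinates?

Step 1: Scale (2, -2) by 2 → (4, -4)
Step 2: Translate by (0, 4) → (4, 0)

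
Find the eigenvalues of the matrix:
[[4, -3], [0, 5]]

Characteristic equation: det(A - λI) = 0
λ² - (trace)λ + (det) = 0
trace = 4 + 5 = 9, det = (4)(5) - (-3)(0) = 20
λ² - (9)λ + (20) = 0
λ = (9 ± √((9)² - 4·(20))) / 2 = (9 ± √1) / 2
Solving: λ = 4, 5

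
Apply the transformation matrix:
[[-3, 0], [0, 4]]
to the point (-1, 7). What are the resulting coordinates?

Matrix multiplication:
[[-3, 0], [0, 4]] × [-1, 7]ᵀ
= [(-3)(-1) + (0)(7), (0)(-1) + (4)(7)]ᵀ
= [3, 28]ᵀ
Result: (3, 28)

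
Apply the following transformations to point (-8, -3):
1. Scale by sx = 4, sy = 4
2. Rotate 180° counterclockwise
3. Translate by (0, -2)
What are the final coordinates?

Step 1: Scale → (-32, -12)
Step 2: Rotate 180° → (32, 12)
Step 3: Translate → (32, 10)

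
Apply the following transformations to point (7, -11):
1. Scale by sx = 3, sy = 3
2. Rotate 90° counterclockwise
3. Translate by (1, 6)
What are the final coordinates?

Step 1: Scale → (21, -33)
Step 2: Rotate 90° → (33, 21)
Step 3: Translate → (34, 27)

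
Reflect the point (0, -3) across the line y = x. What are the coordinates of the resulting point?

Reflection across line y = x: (0, -3) → (-3, 0)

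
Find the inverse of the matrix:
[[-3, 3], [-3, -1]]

For [[a,b],[c,d]], inverse = (1/det)·[[d,-b],[-c,a]]
det = (-3)(-1) - (3)(-3) = 3 - -9 = 12
Inverse = (1/12)·[[-1, -3], [3, -3]]
= [[-1/12, -1/4], [1/4, -1/4]]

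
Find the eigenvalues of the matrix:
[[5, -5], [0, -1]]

Characteristic equation: det(A - λI) = 0
λ² - (trace)λ + (det) = 0
trace = 5 + -1 = 4, det = (5)(-1) - (-5)(0) = -5
λ² - (4)λ + (-5) = 0
λ = (4 ± √((4)² - 4·(-5))) / 2 = (4 ± √36) / 2
Solving: λ = -1, 5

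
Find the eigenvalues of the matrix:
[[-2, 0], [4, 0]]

Characteristic equation: det(A - λI) = 0
λ² - (trace)λ + (det) = 0
trace = -2 + 0 = -2, det = (-2)(0) - (0)(4) = 0
λ² - (-2)λ + (0) = 0
λ = (-2 ± √((-2)² - 4·(0))) / 2 = (-2 ± √4) / 2
Solving: λ = -2, 0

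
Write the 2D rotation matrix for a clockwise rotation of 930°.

Rotation matrix formula: [[cos θ, -sin θ], [sin θ, cos θ]]
A clockwise rotation by 930° is equivalent to a counterclockwise rotation by -930°.
For θ = -930°:
cos(-930°) = -√3/2
sin(-930°) = 1/2
Result: [[-√3/2, -1/2], [1/2, -√3/2]]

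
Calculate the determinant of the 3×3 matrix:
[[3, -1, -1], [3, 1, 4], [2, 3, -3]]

Expansion along first row:
det = 3·det([[1,4],[3,-3]]) - -1·det([[3,4],[2,-3]]) + -1·det([[3,1],[2,3]])
    = 3·(1·-3 - 4·3) - -1·(3·-3 - 4·2) + -1·(3·3 - 1·2)
    = 3·-15 - -1·-17 + -1·7
    = -45 + -17 + -7 = -69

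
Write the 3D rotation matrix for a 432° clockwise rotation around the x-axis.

Rotation matrix for clockwise 432° around x-axis:
A clockwise rotation by 432° is a counterclockwise rotation by -432°.
cos(-432°) = 0.3090, sin(-432°) = -0.9511
Result: [[1, 0, 0], [0, 0.3090, 0.9511], [0, -0.9511, 0.3090]]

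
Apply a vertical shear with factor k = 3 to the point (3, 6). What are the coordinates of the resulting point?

Shear matrix for vertical shear with factor k = 3:
[[1, 0], [3, 1]]
Result: (3, 6) → (3, 15)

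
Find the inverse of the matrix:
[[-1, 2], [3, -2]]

For [[a,b],[c,d]], inverse = (1/det)·[[d,-b],[-c,a]]
det = (-1)(-2) - (2)(3) = 2 - 6 = -4
Inverse = (1/-4)·[[-2, -2], [-3, -1]]
= [[1/2, 1/2], [3/4, 1/4]]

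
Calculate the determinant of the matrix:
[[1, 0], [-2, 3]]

For a 2×2 matrix [[a, b], [c, d]], det = ad - bc
det = (1)(3) - (0)(-2) = 3 - 0 = 3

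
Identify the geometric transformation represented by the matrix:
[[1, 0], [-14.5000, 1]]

This matrix represents: vertical shear with factor -14.5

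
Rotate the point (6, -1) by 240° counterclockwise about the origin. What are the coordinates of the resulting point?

Rotation matrix for 240°: [[cos 240°, -sin 240°], [sin 240°, cos 240°]] ≈ [[-0.500000, 0.866025], [-0.866025, -0.500000]]
[[-0.500000, 0.866025], [-0.866025, -0.500000]] × [6, -1]ᵀ ≈ [-3.8660, -4.6962]ᵀ
Result: (-3.8660, -4.6962)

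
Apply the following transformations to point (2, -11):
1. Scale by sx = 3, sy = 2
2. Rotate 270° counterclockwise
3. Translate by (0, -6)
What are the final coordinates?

Step 1: Scale → (6, -22)
Step 2: Rotate 270° → (-22, -6)
Step 3: Translate → (-22, -12)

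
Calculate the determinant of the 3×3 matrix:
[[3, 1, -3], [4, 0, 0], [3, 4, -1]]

Expansion along first row:
det = 3·det([[0,0],[4,-1]]) - 1·det([[4,0],[3,-1]]) + -3·det([[4,0],[3,4]])
    = 3·(0·-1 - 0·4) - 1·(4·-1 - 0·3) + -3·(4·4 - 0·3)
    = 3·0 - 1·-4 + -3·16
    = 0 + 4 + -48 = -44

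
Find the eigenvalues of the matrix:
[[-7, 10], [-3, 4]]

Characteristic equation: det(A - λI) = 0
λ² - (trace)λ + (det) = 0
trace = -7 + 4 = -3, det = (-7)(4) - (10)(-3) = 2
λ² - (-3)λ + (2) = 0
λ = (-3 ± √((-3)² - 4·(2))) / 2 = (-3 ± √1) / 2
Solving: λ = -2, -1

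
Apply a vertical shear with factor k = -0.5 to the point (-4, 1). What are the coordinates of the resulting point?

Shear matrix for vertical shear with factor k = -0.5:
[[1, 0], [-0.50, 1]]
Result: (-4, 1) → (-4, 3)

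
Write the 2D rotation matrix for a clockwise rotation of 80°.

Rotation matrix formula: [[cos θ, -sin θ], [sin θ, cos θ]]
A clockwise rotation by 80° is equivalent to a counterclockwise rotation by -80°.
For θ = -80°:
cos(-80°) = 0.1736
sin(-80°) = -0.9848
Result: [[0.1736, 0.9848], [-0.9848, 0.1736]]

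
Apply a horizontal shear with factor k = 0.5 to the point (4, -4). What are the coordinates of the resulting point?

Shear matrix for horizontal shear with factor k = 0.5:
[[1, 0.50], [0, 1]]
Result: (4, -4) → (2, -4)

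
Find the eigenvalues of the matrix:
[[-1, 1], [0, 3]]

Characteristic equation: det(A - λI) = 0
λ² - (trace)λ + (det) = 0
trace = -1 + 3 = 2, det = (-1)(3) - (1)(0) = -3
λ² - (2)λ + (-3) = 0
λ = (2 ± √((2)² - 4·(-3))) / 2 = (2 ± √16) / 2
Solving: λ = -1, 3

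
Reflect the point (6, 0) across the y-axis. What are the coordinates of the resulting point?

Reflection across y-axis: (6, 0) → (-6, 0)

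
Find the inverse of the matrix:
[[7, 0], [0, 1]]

For [[a,b],[c,d]], inverse = (1/det)·[[d,-b],[-c,a]]
det = (7)(1) - (0)(0) = 7 - 0 = 7
Inverse = (1/7)·[[1, 0], [0, 7]]
= [[1/7, 0], [0, 1]]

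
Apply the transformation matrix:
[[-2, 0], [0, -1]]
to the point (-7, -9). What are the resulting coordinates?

Matrix multiplication:
[[-2, 0], [0, -1]] × [-7, -9]ᵀ
= [(-2)(-7) + (0)(-9), (0)(-7) + (-1)(-9)]ᵀ
= [14, 9]ᵀ
Result: (14, 9)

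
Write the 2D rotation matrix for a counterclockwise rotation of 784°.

Rotation matrix formula: [[cos θ, -sin θ], [sin θ, cos θ]]
For θ = 784°:
cos(784°) = 0.4384
sin(784°) = 0.8988
Result: [[0.4384, -0.8988], [0.8988, 0.4384]]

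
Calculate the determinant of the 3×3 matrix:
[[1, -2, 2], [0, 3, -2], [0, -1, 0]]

Expansion along first row:
det = 1·det([[3,-2],[-1,0]]) - -2·det([[0,-2],[0,0]]) + 2·det([[0,3],[0,-1]])
    = 1·(3·0 - -2·-1) - -2·(0·0 - -2·0) + 2·(0·-1 - 3·0)
    = 1·-2 - -2·0 + 2·0
    = -2 + 0 + 0 = -2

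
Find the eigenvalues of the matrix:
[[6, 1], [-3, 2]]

Characteristic equation: det(A - λI) = 0
λ² - (trace)λ + (det) = 0
trace = 6 + 2 = 8, det = (6)(2) - (1)(-3) = 15
λ² - (8)λ + (15) = 0
λ = (8 ± √((8)² - 4·(15))) / 2 = (8 ± √4) / 2
Solving: λ = 3, 5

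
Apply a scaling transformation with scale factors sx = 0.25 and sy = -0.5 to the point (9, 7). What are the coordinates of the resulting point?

Scaling matrix:
[[0.25, 0], [0, -0.50]]
Result: (9 × 0.25, 7 × -0.5) = (2.25, -3.5)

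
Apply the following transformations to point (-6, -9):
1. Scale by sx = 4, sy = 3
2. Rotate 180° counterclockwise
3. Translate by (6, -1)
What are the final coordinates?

Step 1: Scale → (-24, -27)
Step 2: Rotate 180° → (24, 27)
Step 3: Translate → (30, 26)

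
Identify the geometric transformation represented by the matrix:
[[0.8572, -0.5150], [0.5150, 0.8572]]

This matrix represents: rotation by 31° counterclockwise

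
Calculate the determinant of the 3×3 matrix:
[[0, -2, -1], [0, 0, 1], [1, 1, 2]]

Expansion along first row:
det = 0·det([[0,1],[1,2]]) - -2·det([[0,1],[1,2]]) + -1·det([[0,0],[1,1]])
    = 0·(0·2 - 1·1) - -2·(0·2 - 1·1) + -1·(0·1 - 0·1)
    = 0·-1 - -2·-1 + -1·0
    = 0 + -2 + 0 = -2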